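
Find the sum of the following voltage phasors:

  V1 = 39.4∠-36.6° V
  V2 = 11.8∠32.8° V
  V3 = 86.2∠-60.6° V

Step 1 — Convert each phasor to rectangular form:
  V1 = 39.4·(cos(-36.6°) + j·sin(-36.6°)) = 31.63 - j23.49 V
  V2 = 11.8·(cos(32.8°) + j·sin(32.8°)) = 9.919 + j6.392 V
  V3 = 86.2·(cos(-60.6°) + j·sin(-60.6°)) = 42.32 - j75.1 V
Step 2 — Sum components: V_total = 83.87 - j92.2 V.
Step 3 — Convert to polar: |V_total| = 124.6 V, ∠V_total = -47.7°.

V_total = 124.6∠-47.7° V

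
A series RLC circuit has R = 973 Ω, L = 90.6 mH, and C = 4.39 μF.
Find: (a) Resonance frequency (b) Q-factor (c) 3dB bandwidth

Step 1 — Resonance: ω₀ = 1/√(LC) = 1/√(0.0906·4.39e-06) = 1586 rad/s.
Step 2 — f₀ = ω₀/(2π) = 252.4 Hz.
Step 3 — Series Q: Q = ω₀L/R = 1586·0.0906/973 = 0.1476.
Step 4 — Bandwidth: Δω = ω₀/Q = 1.074e+04 rad/s; BW = Δω/(2π) = 1709 Hz.

(a) f₀ = 252.4 Hz  (b) Q = 0.1476  (c) BW = 1709 Hz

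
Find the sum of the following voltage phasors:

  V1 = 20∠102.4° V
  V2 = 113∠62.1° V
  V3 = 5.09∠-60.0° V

Step 1 — Convert each phasor to rectangular form:
  V1 = 20·(cos(102.4°) + j·sin(102.4°)) = -4.295 + j19.53 V
  V2 = 113·(cos(62.1°) + j·sin(62.1°)) = 52.88 + j99.87 V
  V3 = 5.09·(cos(-60.0°) + j·sin(-60.0°)) = 2.545 - j4.408 V
Step 2 — Sum components: V_total = 51.13 + j115 V.
Step 3 — Convert to polar: |V_total| = 125.8 V, ∠V_total = 66.0°.

V_total = 125.8∠66.0° V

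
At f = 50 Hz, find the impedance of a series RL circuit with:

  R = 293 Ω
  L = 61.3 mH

Step 1 — Angular frequency: ω = 2π·f = 2π·50 = 314.2 rad/s.
Step 2 — Component impedances:
  R: Z = R = 293 Ω
  L: Z = jωL = j·314.2·0.0613 = 0 + j19.26 Ω
Step 3 — Series combination: Z_total = R + L = 293 + j19.26 Ω = 293.6∠3.8° Ω.

Z = 293 + j19.26 Ω = 293.6∠3.8° Ω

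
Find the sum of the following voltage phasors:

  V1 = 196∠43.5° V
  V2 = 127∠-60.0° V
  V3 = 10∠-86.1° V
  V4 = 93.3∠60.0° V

Step 1 — Convert each phasor to rectangular form:
  V1 = 196·(cos(43.5°) + j·sin(43.5°)) = 142.2 + j134.9 V
  V2 = 127·(cos(-60.0°) + j·sin(-60.0°)) = 63.5 - j110 V
  V3 = 10·(cos(-86.1°) + j·sin(-86.1°)) = 0.6802 - j9.977 V
  V4 = 93.3·(cos(60.0°) + j·sin(60.0°)) = 46.65 + j80.8 V
Step 2 — Sum components: V_total = 253 + j95.76 V.
Step 3 — Convert to polar: |V_total| = 270.5 V, ∠V_total = 20.7°.

V_total = 270.5∠20.7° V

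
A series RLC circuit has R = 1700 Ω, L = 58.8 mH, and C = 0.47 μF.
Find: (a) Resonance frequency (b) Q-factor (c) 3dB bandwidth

Step 1 — Resonance: ω₀ = 1/√(LC) = 1/√(0.0588·4.7e-07) = 6015 rad/s.
Step 2 — f₀ = ω₀/(2π) = 957.4 Hz.
Step 3 — Series Q: Q = ω₀L/R = 6015·0.0588/1700 = 0.2081.
Step 4 — Bandwidth: Δω = ω₀/Q = 2.891e+04 rad/s; BW = Δω/(2π) = 4601 Hz.

(a) f₀ = 957.4 Hz  (b) Q = 0.2081  (c) BW = 4601 Hz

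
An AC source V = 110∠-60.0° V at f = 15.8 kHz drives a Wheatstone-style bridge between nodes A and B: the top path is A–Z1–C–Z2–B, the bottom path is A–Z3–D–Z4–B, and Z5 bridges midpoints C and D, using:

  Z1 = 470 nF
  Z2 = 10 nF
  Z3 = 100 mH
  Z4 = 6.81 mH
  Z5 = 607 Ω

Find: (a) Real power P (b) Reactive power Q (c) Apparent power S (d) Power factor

Step 1 — Angular frequency: ω = 2π·f = 2π·1.58e+04 = 9.927e+04 rad/s.
Step 2 — Component impedances:
  Z1: Z = 1/(jωC) = -j/(ω·C) = 0 - j21.43 Ω
  Z2: Z = 1/(jωC) = -j/(ω·C) = 0 - j1007 Ω
  Z3: Z = jωL = j·9.927e+04·0.1 = 0 + j9927 Ω
  Z4: Z = jωL = j·9.927e+04·0.00681 = 0 + j676.1 Ω
  Z5: Z = R = 607 Ω
Step 3 — Bridge requires nodal analysis (the Z5 bridge couples midpoints C and D, so the two paths cannot be reduced to a simple series/parallel combination). Setting node B to ground and injecting 1 A at node A, the 3-node admittance system at A, C, D solves to V_A = Z_AB = 1359 - j372.1 Ω = 1409∠-15.3° Ω.
Step 4 — Source phasor: V = 110∠-60.0° V = 55 - j95.26 V.
Step 5 — Current: I = V / Z = 0.05552 - j0.05491 A = 0.07808∠-44.7° A.
Step 6 — Complex power: S = V·I* = 8.284 - j2.269 VA.
Step 7 — Real power: P = Re(S) = 8.284 W.
Step 8 — Reactive power: Q = Im(S) = -2.269 VAR.
Step 9 — Apparent power: |S| = 8.589 VA.
Step 10 — Power factor: PF = P/|S| = 0.9645 (leading).

(a) P = 8.284 W  (b) Q = -2.269 VAR  (c) S = 8.589 VA  (d) PF = 0.9645 (leading)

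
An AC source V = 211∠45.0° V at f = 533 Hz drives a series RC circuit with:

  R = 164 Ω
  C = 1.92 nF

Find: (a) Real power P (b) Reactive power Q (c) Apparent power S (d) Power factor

Step 1 — Angular frequency: ω = 2π·f = 2π·533 = 3349 rad/s.
Step 2 — Component impedances:
  R: Z = R = 164 Ω
  C: Z = 1/(jωC) = -j/(ω·C) = 0 - j1.555e+05 Ω
Step 3 — Series combination: Z_total = R + C = 164 - j1.555e+05 Ω = 1.555e+05∠-89.9° Ω.
Step 4 — Source phasor: V = 211∠45.0° V = 149.2 + j149.2 V.
Step 5 — Current: I = V / Z = -0.0009583 + j0.0009604 A = 0.001357∠134.9° A.
Step 6 — Complex power: S = V·I* = 0.0003019 - j0.2863 VA.
Step 7 — Real power: P = Re(S) = 0.0003019 W.
Step 8 — Reactive power: Q = Im(S) = -0.2863 VAR.
Step 9 — Apparent power: |S| = 0.2863 VA.
Step 10 — Power factor: PF = P/|S| = 0.001055 (leading).

(a) P = 0.0003019 W  (b) Q = -0.2863 VAR  (c) S = 0.2863 VA  (d) PF = 0.001055 (leading)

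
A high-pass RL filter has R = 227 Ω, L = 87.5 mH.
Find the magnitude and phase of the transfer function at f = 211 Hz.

Step 1 — Angular frequency: ω = 2π·211 = 1326 rad/s.
Step 2 — Transfer function: H(jω) = jωL/(R + jωL).
Step 3 — Numerator jωL = j·116; denominator R + jωL = 227 + j116.
Step 4 — H = 0.2071 + j0.4052.
Step 5 — Magnitude: |H| = 0.4551 (-6.8 dB); phase: φ = 62.9°.

|H| = 0.4551 (-6.8 dB), φ = 62.9°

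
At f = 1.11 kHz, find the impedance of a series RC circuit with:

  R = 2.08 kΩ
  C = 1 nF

Step 1 — Angular frequency: ω = 2π·f = 2π·1110 = 6974 rad/s.
Step 2 — Component impedances:
  R: Z = R = 2080 Ω
  C: Z = 1/(jωC) = -j/(ω·C) = 0 - j1.434e+05 Ω
Step 3 — Series combination: Z_total = R + C = 2080 - j1.434e+05 Ω = 1.434e+05∠-89.2° Ω.

Z = 2080 - j1.434e+05 Ω = 1.434e+05∠-89.2° Ω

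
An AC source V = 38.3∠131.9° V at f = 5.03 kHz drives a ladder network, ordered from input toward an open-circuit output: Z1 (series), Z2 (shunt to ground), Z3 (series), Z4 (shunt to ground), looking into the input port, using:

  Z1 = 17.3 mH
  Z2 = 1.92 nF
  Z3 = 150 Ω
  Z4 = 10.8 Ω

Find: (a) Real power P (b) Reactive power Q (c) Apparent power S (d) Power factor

Step 1 — Angular frequency: ω = 2π·f = 2π·5030 = 3.16e+04 rad/s.
Step 2 — Component impedances:
  Z1: Z = jωL = j·3.16e+04·0.0173 = 0 + j546.8 Ω
  Z2: Z = 1/(jωC) = -j/(ω·C) = 0 - j1.648e+04 Ω
  Z3: Z = R = 150 Ω
  Z4: Z = R = 10.8 Ω
Step 3 — Ladder network (open output): work backward from the far end, alternating series and parallel combinations. Z_in = 160.8 + j545.2 Ω = 568.4∠73.6° Ω.
Step 4 — Source phasor: V = 38.3∠131.9° V = -25.58 + j28.51 V.
Step 5 — Current: I = V / Z = 0.03538 + j0.05735 A = 0.06738∠58.3° A.
Step 6 — Complex power: S = V·I* = 0.73 + j2.475 VA.
Step 7 — Real power: P = Re(S) = 0.73 W.
Step 8 — Reactive power: Q = Im(S) = 2.475 VAR.
Step 9 — Apparent power: |S| = 2.581 VA.
Step 10 — Power factor: PF = P/|S| = 0.2829 (lagging).

(a) P = 0.73 W  (b) Q = 2.475 VAR  (c) S = 2.581 VA  (d) PF = 0.2829 (lagging)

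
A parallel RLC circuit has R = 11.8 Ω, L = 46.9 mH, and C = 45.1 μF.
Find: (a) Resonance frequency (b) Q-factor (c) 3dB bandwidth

Step 1 — Resonance: ω₀ = 1/√(LC) = 1/√(0.0469·4.51e-05) = 687.6 rad/s.
Step 2 — f₀ = ω₀/(2π) = 109.4 Hz.
Step 3 — Parallel Q: Q = R/(ω₀L) = 11.8/(687.6·0.0469) = 0.3659.
Step 4 — Bandwidth: Δω = ω₀/Q = 1879 rad/s; BW = Δω/(2π) = 299.1 Hz.

(a) f₀ = 109.4 Hz  (b) Q = 0.3659  (c) BW = 299.1 Hz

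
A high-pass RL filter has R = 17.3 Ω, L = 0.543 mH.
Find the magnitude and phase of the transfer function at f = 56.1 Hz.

Step 1 — Angular frequency: ω = 2π·56.1 = 352.5 rad/s.
Step 2 — Transfer function: H(jω) = jωL/(R + jωL).
Step 3 — Numerator jωL = j·0.1914; denominator R + jωL = 17.3 + j0.1914.
Step 4 — H = 0.0001224 + j0.01106.
Step 5 — Magnitude: |H| = 0.01106 (-39.1 dB); phase: φ = 89.4°.

|H| = 0.01106 (-39.1 dB), φ = 89.4°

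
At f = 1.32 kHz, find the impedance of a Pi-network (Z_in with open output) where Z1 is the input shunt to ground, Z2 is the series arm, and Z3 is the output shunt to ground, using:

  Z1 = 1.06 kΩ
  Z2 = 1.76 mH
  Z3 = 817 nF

Step 1 — Angular frequency: ω = 2π·f = 2π·1320 = 8294 rad/s.
Step 2 — Component impedances:
  Z1: Z = R = 1060 Ω
  Z2: Z = jωL = j·8294·0.00176 = 0 + j14.6 Ω
  Z3: Z = 1/(jωC) = -j/(ω·C) = 0 - j147.6 Ω
Step 3 — With open output, the series arm Z2 and the output shunt Z3 appear in series to ground: Z2 + Z3 = 0 - j133 Ω.
Step 4 — Parallel with input shunt Z1: Z_in = Z1 || (Z2 + Z3) = 16.42 - j130.9 Ω = 131.9∠-82.8° Ω.

Z = 16.42 - j130.9 Ω = 131.9∠-82.8° Ω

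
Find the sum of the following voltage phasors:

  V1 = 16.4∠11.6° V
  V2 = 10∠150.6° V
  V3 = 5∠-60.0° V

Step 1 — Convert each phasor to rectangular form:
  V1 = 16.4·(cos(11.6°) + j·sin(11.6°)) = 16.07 + j3.298 V
  V2 = 10·(cos(150.6°) + j·sin(150.6°)) = -8.712 + j4.909 V
  V3 = 5·(cos(-60.0°) + j·sin(-60.0°)) = 2.5 - j4.33 V
Step 2 — Sum components: V_total = 9.853 + j3.877 V.
Step 3 — Convert to polar: |V_total| = 10.59 V, ∠V_total = 21.5°.

V_total = 10.59∠21.5° V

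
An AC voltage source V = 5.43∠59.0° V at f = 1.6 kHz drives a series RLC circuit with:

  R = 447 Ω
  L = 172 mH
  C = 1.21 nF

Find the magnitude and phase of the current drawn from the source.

Step 1 — Angular frequency: ω = 2π·f = 2π·1600 = 1.005e+04 rad/s.
Step 2 — Component impedances:
  R: Z = R = 447 Ω
  L: Z = jωL = j·1.005e+04·0.172 = 0 + j1729 Ω
  C: Z = 1/(jωC) = -j/(ω·C) = 0 - j8.221e+04 Ω
Step 3 — Series combination: Z_total = R + L + C = 447 - j8.048e+04 Ω = 8.048e+04∠-89.7° Ω.
Step 4 — Source phasor: V = 5.43∠59.0° V = 2.797 + j4.654 V.
Step 5 — Ohm's law: I = V / Z_total = (2.797 + j4.654) / (447 - j8.048e+04) = -5.764e-05 + j3.507e-05 A.
Step 6 — Convert to polar: |I| = 6.747e-05 A, ∠I = 148.7°.

I = 6.747e-05∠148.7° A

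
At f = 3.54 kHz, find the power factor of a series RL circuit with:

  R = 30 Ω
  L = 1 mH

Step 1 — Angular frequency: ω = 2π·f = 2π·3540 = 2.224e+04 rad/s.
Step 2 — Component impedances:
  R: Z = R = 30 Ω
  L: Z = jωL = j·2.224e+04·0.001 = 0 + j22.24 Ω
Step 3 — Series combination: Z_total = R + L = 30 + j22.24 Ω = 37.35∠36.6° Ω.
Step 4 — Power factor: PF = cos(φ) = Re(Z)/|Z| = 30/37.346 = 0.8033.
Step 5 — Type: Im(Z) = 22.24 ⇒ lagging (phase φ = 36.6°).

PF = 0.8033 (lagging, φ = 36.6°)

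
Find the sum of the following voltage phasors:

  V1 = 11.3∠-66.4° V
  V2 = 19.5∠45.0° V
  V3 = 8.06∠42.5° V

Step 1 — Convert each phasor to rectangular form:
  V1 = 11.3·(cos(-66.4°) + j·sin(-66.4°)) = 4.524 - j10.35 V
  V2 = 19.5·(cos(45.0°) + j·sin(45.0°)) = 13.79 + j13.79 V
  V3 = 8.06·(cos(42.5°) + j·sin(42.5°)) = 5.942 + j5.445 V
Step 2 — Sum components: V_total = 24.25 + j8.879 V.
Step 3 — Convert to polar: |V_total| = 25.83 V, ∠V_total = 20.1°.

V_total = 25.83∠20.1° V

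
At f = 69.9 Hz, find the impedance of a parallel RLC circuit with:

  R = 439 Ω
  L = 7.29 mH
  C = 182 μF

Step 1 — Angular frequency: ω = 2π·f = 2π·69.9 = 439.2 rad/s.
Step 2 — Component impedances:
  R: Z = R = 439 Ω
  L: Z = jωL = j·439.2·0.00729 = 0 + j3.202 Ω
  C: Z = 1/(jωC) = -j/(ω·C) = 0 - j12.51 Ω
Step 3 — Parallel combination: 1/Z_total = 1/R + 1/L + 1/C; Z_total = 0.04217 + j4.303 Ω = 4.303∠89.4° Ω.

Z = 0.04217 + j4.303 Ω = 4.303∠89.4° Ω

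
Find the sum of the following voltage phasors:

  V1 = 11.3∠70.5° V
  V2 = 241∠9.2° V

Step 1 — Convert each phasor to rectangular form:
  V1 = 11.3·(cos(70.5°) + j·sin(70.5°)) = 3.772 + j10.65 V
  V2 = 241·(cos(9.2°) + j·sin(9.2°)) = 237.9 + j38.53 V
Step 2 — Sum components: V_total = 241.7 + j49.18 V.
Step 3 — Convert to polar: |V_total| = 246.6 V, ∠V_total = 11.5°.

V_total = 246.6∠11.5° V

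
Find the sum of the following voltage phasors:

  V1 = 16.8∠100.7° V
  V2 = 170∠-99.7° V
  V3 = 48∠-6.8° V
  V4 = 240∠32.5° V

Step 1 — Convert each phasor to rectangular form:
  V1 = 16.8·(cos(100.7°) + j·sin(100.7°)) = -3.119 + j16.51 V
  V2 = 170·(cos(-99.7°) + j·sin(-99.7°)) = -28.64 - j167.6 V
  V3 = 48·(cos(-6.8°) + j·sin(-6.8°)) = 47.66 - j5.683 V
  V4 = 240·(cos(32.5°) + j·sin(32.5°)) = 202.4 + j129 V
Step 2 — Sum components: V_total = 218.3 - j27.79 V.
Step 3 — Convert to polar: |V_total| = 220.1 V, ∠V_total = -7.3°.

V_total = 220.1∠-7.3° V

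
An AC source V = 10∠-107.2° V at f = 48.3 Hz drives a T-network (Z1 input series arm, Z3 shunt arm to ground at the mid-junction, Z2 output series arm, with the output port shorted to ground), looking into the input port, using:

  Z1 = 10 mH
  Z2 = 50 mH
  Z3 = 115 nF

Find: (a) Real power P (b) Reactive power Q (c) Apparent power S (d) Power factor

Step 1 — Angular frequency: ω = 2π·f = 2π·48.3 = 303.5 rad/s.
Step 2 — Component impedances:
  Z1: Z = jωL = j·303.5·0.01 = 0 + j3.035 Ω
  Z2: Z = jωL = j·303.5·0.05 = 0 + j15.17 Ω
  Z3: Z = 1/(jωC) = -j/(ω·C) = 0 - j2.865e+04 Ω
Step 3 — With the output port shorted to ground, the output series arm Z2 runs from the junction to ground; the shunt arm Z3 also runs from the junction to ground. They appear in parallel: Z3 || Z2 = 0 + j15.18 Ω.
Step 4 — Series with input arm Z1: Z_in = Z1 + (Z3 || Z2) = 0 + j18.22 Ω = 18.22∠90.0° Ω.
Step 5 — Source phasor: V = 10∠-107.2° V = -2.957 - j9.553 V.
Step 6 — Current: I = V / Z = -0.5244 + j0.1623 A = 0.5489∠162.8° A.
Step 7 — Complex power: S = V·I* = 0 + j5.489 VA.
Step 8 — Real power: P = Re(S) = 0 W.
Step 9 — Reactive power: Q = Im(S) = 5.489 VAR.
Step 10 — Apparent power: |S| = 5.489 VA.
Step 11 — Power factor: PF = P/|S| = 0 (lagging).

(a) P = 0 W  (b) Q = 5.489 VAR  (c) S = 5.489 VA  (d) PF = 0 (lagging)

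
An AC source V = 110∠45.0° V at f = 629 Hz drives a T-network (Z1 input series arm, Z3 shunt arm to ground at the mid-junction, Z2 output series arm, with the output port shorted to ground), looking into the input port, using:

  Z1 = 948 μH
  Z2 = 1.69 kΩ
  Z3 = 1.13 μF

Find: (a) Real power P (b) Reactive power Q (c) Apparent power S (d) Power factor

Step 1 — Angular frequency: ω = 2π·f = 2π·629 = 3952 rad/s.
Step 2 — Component impedances:
  Z1: Z = jωL = j·3952·0.000948 = 0 + j3.747 Ω
  Z2: Z = R = 1690 Ω
  Z3: Z = 1/(jωC) = -j/(ω·C) = 0 - j223.9 Ω
Step 3 — With the output port shorted to ground, the output series arm Z2 runs from the junction to ground; the shunt arm Z3 also runs from the junction to ground. They appear in parallel: Z3 || Z2 = 29.16 - j220.1 Ω.
Step 4 — Series with input arm Z1: Z_in = Z1 + (Z3 || Z2) = 29.16 - j216.3 Ω = 218.3∠-82.3° Ω.
Step 5 — Source phasor: V = 110∠45.0° V = 77.78 + j77.78 V.
Step 6 — Current: I = V / Z = -0.3056 + j0.4008 A = 0.504∠127.3° A.
Step 7 — Complex power: S = V·I* = 7.405 - j54.94 VA.
Step 8 — Real power: P = Re(S) = 7.405 W.
Step 9 — Reactive power: Q = Im(S) = -54.94 VAR.
Step 10 — Apparent power: |S| = 55.44 VA.
Step 11 — Power factor: PF = P/|S| = 0.1336 (leading).

(a) P = 7.405 W  (b) Q = -54.94 VAR  (c) S = 55.44 VA  (d) PF = 0.1336 (leading)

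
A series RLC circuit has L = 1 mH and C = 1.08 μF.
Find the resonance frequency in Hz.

Step 1 — Resonance condition Im(Z)=0 gives ω₀ = 1/√(LC).
Step 2 — ω₀ = 1/√(0.001·1.08e-06) = 3.043e+04 rad/s.
Step 3 — f₀ = ω₀/(2π) = 4843 Hz.

f₀ = 4843 Hz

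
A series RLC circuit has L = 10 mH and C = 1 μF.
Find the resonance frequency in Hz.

Step 1 — Resonance condition Im(Z)=0 gives ω₀ = 1/√(LC).
Step 2 — ω₀ = 1/√(0.01·1e-06) = 1e+04 rad/s.
Step 3 — f₀ = ω₀/(2π) = 1592 Hz.

f₀ = 1592 Hz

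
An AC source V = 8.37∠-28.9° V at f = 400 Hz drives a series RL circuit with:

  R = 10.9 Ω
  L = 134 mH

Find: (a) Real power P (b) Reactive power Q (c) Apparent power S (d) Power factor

Step 1 — Angular frequency: ω = 2π·f = 2π·400 = 2513 rad/s.
Step 2 — Component impedances:
  R: Z = R = 10.9 Ω
  L: Z = jωL = j·2513·0.134 = 0 + j336.8 Ω
Step 3 — Series combination: Z_total = R + L = 10.9 + j336.8 Ω = 337∠88.1° Ω.
Step 4 — Source phasor: V = 8.37∠-28.9° V = 7.328 - j4.045 V.
Step 5 — Current: I = V / Z = -0.0113 - j0.02212 A = 0.02484∠-117.0° A.
Step 6 — Complex power: S = V·I* = 0.006726 + j0.2078 VA.
Step 7 — Real power: P = Re(S) = 0.006726 W.
Step 8 — Reactive power: Q = Im(S) = 0.2078 VAR.
Step 9 — Apparent power: |S| = 0.2079 VA.
Step 10 — Power factor: PF = P/|S| = 0.03235 (lagging).

(a) P = 0.006726 W  (b) Q = 0.2078 VAR  (c) S = 0.2079 VA  (d) PF = 0.03235 (lagging)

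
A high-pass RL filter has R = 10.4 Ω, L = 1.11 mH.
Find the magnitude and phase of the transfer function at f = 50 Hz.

Step 1 — Angular frequency: ω = 2π·50 = 314.2 rad/s.
Step 2 — Transfer function: H(jω) = jωL/(R + jωL).
Step 3 — Numerator jωL = j·0.3487; denominator R + jωL = 10.4 + j0.3487.
Step 4 — H = 0.001123 + j0.03349.
Step 5 — Magnitude: |H| = 0.03351 (-29.5 dB); phase: φ = 88.1°.

|H| = 0.03351 (-29.5 dB), φ = 88.1°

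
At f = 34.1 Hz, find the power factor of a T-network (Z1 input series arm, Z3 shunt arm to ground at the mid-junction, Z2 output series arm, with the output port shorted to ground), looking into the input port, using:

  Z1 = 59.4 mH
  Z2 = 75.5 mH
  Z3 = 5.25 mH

Step 1 — Angular frequency: ω = 2π·f = 2π·34.1 = 214.3 rad/s.
Step 2 — Component impedances:
  Z1: Z = jωL = j·214.3·0.0594 = 0 + j12.73 Ω
  Z2: Z = jωL = j·214.3·0.0755 = 0 + j16.18 Ω
  Z3: Z = jωL = j·214.3·0.00525 = 0 + j1.125 Ω
Step 3 — With the output port shorted to ground, the output series arm Z2 runs from the junction to ground; the shunt arm Z3 also runs from the junction to ground. They appear in parallel: Z3 || Z2 = 0 + j1.052 Ω.
Step 4 — Series with input arm Z1: Z_in = Z1 + (Z3 || Z2) = 0 + j13.78 Ω = 13.78∠90.0° Ω.
Step 5 — Power factor: PF = cos(φ) = Re(Z)/|Z| = 0/13.78 = 0.
Step 6 — Type: Im(Z) = 13.78 ⇒ lagging (phase φ = 90.0°).

PF = 0 (lagging, φ = 90.0°)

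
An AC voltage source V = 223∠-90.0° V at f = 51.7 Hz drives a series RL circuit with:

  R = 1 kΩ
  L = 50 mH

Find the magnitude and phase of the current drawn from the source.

Step 1 — Angular frequency: ω = 2π·f = 2π·51.7 = 324.8 rad/s.
Step 2 — Component impedances:
  R: Z = R = 1000 Ω
  L: Z = jωL = j·324.8·0.05 = 0 + j16.24 Ω
Step 3 — Series combination: Z_total = R + L = 1000 + j16.24 Ω = 1000∠0.9° Ω.
Step 4 — Source phasor: V = 223∠-90.0° V = 0 - j223 V.
Step 5 — Ohm's law: I = V / Z_total = (0 - j223) / (1000 + j16.24) = -0.003621 - j0.2229 A.
Step 6 — Convert to polar: |I| = 0.223 A, ∠I = -90.9°.

I = 0.223∠-90.9° A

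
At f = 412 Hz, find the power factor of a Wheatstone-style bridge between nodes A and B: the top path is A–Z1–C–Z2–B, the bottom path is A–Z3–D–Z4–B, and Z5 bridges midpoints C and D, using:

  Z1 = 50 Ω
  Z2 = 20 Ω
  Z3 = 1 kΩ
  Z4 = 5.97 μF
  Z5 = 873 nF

Step 1 — Angular frequency: ω = 2π·f = 2π·412 = 2589 rad/s.
Step 2 — Component impedances:
  Z1: Z = R = 50 Ω
  Z2: Z = R = 20 Ω
  Z3: Z = R = 1000 Ω
  Z4: Z = 1/(jωC) = -j/(ω·C) = 0 - j64.71 Ω
  Z5: Z = 1/(jωC) = -j/(ω·C) = 0 - j442.5 Ω
Step 3 — Bridge requires nodal analysis (the Z5 bridge couples midpoints C and D, so the two paths cannot be reduced to a simple series/parallel combination). Setting node B to ground and injecting 1 A at node A, the 3-node admittance system at A, C, D solves to V_A = Z_AB = 65.71 - j0.9286 Ω = 65.72∠-0.8° Ω.
Step 4 — Power factor: PF = cos(φ) = Re(Z)/|Z| = 65.71/65.716 = 0.9999.
Step 5 — Type: Im(Z) = -0.9286 ⇒ leading (phase φ = -0.8°).

PF = 0.9999 (leading, φ = -0.8°)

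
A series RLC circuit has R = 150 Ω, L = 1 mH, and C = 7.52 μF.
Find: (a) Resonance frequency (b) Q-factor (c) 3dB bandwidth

Step 1 — Resonance condition Im(Z)=0 gives ω₀ = 1/√(LC).
Step 2 — ω₀ = 1/√(0.001·7.52e-06) = 1.153e+04 rad/s.
Step 3 — f₀ = ω₀/(2π) = 1835 Hz.
Step 4 — Series Q: Q = ω₀L/R = 1.153e+04·0.001/150 = 0.07688.
Step 5 — 3dB bandwidth: Δω = ω₀/Q = 1.5e+05 rad/s; BW = Δω/(2π) = 2.387e+04 Hz.

(a) f₀ = 1835 Hz  (b) Q = 0.07688  (c) BW = 2.387e+04 Hz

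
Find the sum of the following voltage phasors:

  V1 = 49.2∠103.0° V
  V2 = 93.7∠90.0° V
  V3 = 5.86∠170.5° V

Step 1 — Convert each phasor to rectangular form:
  V1 = 49.2·(cos(103.0°) + j·sin(103.0°)) = -11.07 + j47.94 V
  V2 = 93.7·(cos(90.0°) + j·sin(90.0°)) = 0 + j93.7 V
  V3 = 5.86·(cos(170.5°) + j·sin(170.5°)) = -5.78 + j0.9672 V
Step 2 — Sum components: V_total = -16.85 + j142.6 V.
Step 3 — Convert to polar: |V_total| = 143.6 V, ∠V_total = 96.7°.

V_total = 143.6∠96.7° V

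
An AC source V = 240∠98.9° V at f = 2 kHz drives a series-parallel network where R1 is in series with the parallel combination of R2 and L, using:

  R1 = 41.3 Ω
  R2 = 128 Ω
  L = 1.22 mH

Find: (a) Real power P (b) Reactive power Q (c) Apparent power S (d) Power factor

Step 1 — Angular frequency: ω = 2π·f = 2π·2000 = 1.257e+04 rad/s.
Step 2 — Component impedances:
  R1: Z = R = 41.3 Ω
  R2: Z = R = 128 Ω
  L: Z = jωL = j·1.257e+04·0.00122 = 0 + j15.33 Ω
Step 3 — Parallel branch: R2 || L = 1/(1/R2 + 1/L) = 1.81 + j15.11 Ω.
Step 4 — Series with R1: Z_total = R1 + (R2 || L) = 43.11 + j15.11 Ω = 45.68∠19.3° Ω.
Step 5 — Source phasor: V = 240∠98.9° V = -37.13 + j237.1 V.
Step 6 — Current: I = V / Z = 0.9502 + j5.167 A = 5.254∠79.6° A.
Step 7 — Complex power: S = V·I* = 1190 + j417.2 VA.
Step 8 — Real power: P = Re(S) = 1190 W.
Step 9 — Reactive power: Q = Im(S) = 417.2 VAR.
Step 10 — Apparent power: |S| = 1261 VA.
Step 11 — Power factor: PF = P/|S| = 0.9437 (lagging).

(a) P = 1190 W  (b) Q = 417.2 VAR  (c) S = 1261 VA  (d) PF = 0.9437 (lagging)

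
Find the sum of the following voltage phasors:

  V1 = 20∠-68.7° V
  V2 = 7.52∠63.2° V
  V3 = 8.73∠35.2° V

Step 1 — Convert each phasor to rectangular form:
  V1 = 20·(cos(-68.7°) + j·sin(-68.7°)) = 7.265 - j18.63 V
  V2 = 7.52·(cos(63.2°) + j·sin(63.2°)) = 3.391 + j6.712 V
  V3 = 8.73·(cos(35.2°) + j·sin(35.2°)) = 7.134 + j5.032 V
Step 2 — Sum components: V_total = 17.79 - j6.889 V.
Step 3 — Convert to polar: |V_total| = 19.08 V, ∠V_total = -21.2°.

V_total = 19.08∠-21.2° V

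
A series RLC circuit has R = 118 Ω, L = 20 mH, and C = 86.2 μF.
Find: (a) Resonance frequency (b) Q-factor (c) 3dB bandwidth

Step 1 — Resonance: ω₀ = 1/√(LC) = 1/√(0.02·8.62e-05) = 761.6 rad/s.
Step 2 — f₀ = ω₀/(2π) = 121.2 Hz.
Step 3 — Series Q: Q = ω₀L/R = 761.6·0.02/118 = 0.1291.
Step 4 — Bandwidth: Δω = ω₀/Q = 5900 rad/s; BW = Δω/(2π) = 939 Hz.

(a) f₀ = 121.2 Hz  (b) Q = 0.1291  (c) BW = 939 Hz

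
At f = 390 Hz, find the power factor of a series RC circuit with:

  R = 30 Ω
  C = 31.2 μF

Step 1 — Angular frequency: ω = 2π·f = 2π·390 = 2450 rad/s.
Step 2 — Component impedances:
  R: Z = R = 30 Ω
  C: Z = 1/(jωC) = -j/(ω·C) = 0 - j13.08 Ω
Step 3 — Series combination: Z_total = R + C = 30 - j13.08 Ω = 32.73∠-23.6° Ω.
Step 4 — Power factor: PF = cos(φ) = Re(Z)/|Z| = 30/32.727 = 0.9167.
Step 5 — Type: Im(Z) = -13.08 ⇒ leading (phase φ = -23.6°).

PF = 0.9167 (leading, φ = -23.6°)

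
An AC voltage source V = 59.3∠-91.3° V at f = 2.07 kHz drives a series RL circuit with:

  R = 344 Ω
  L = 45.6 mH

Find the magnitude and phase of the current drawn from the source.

Step 1 — Angular frequency: ω = 2π·f = 2π·2070 = 1.301e+04 rad/s.
Step 2 — Component impedances:
  R: Z = R = 344 Ω
  L: Z = jωL = j·1.301e+04·0.0456 = 0 + j593.1 Ω
Step 3 — Series combination: Z_total = R + L = 344 + j593.1 Ω = 685.6∠59.9° Ω.
Step 4 — Source phasor: V = 59.3∠-91.3° V = -1.345 - j59.28 V.
Step 5 — Ohm's law: I = V / Z_total = (-1.345 - j59.28) / (344 + j593.1) = -0.07578 - j0.04169 A.
Step 6 — Convert to polar: |I| = 0.08649 A, ∠I = -151.2°.

I = 0.08649∠-151.2° A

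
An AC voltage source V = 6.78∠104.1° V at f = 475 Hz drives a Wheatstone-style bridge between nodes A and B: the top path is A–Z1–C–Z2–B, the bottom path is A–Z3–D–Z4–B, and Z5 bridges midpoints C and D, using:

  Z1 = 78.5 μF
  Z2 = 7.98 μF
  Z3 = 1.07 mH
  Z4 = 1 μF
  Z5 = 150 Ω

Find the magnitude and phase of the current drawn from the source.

Step 1 — Angular frequency: ω = 2π·f = 2π·475 = 2985 rad/s.
Step 2 — Component impedances:
  Z1: Z = 1/(jωC) = -j/(ω·C) = 0 - j4.268 Ω
  Z2: Z = 1/(jωC) = -j/(ω·C) = 0 - j41.99 Ω
  Z3: Z = jωL = j·2985·0.00107 = 0 + j3.193 Ω
  Z4: Z = 1/(jωC) = -j/(ω·C) = 0 - j335.1 Ω
  Z5: Z = R = 150 Ω
Step 3 — Bridge requires nodal analysis (the Z5 bridge couples midpoints C and D, so the two paths cannot be reduced to a simple series/parallel combination). Setting node B to ground and injecting 1 A at node A, the 3-node admittance system at A, C, D solves to V_A = Z_AB = 0.1141 - j40.6 Ω = 40.6∠-89.8° Ω.
Step 4 — Source phasor: V = 6.78∠104.1° V = -1.652 + j6.576 V.
Step 5 — Ohm's law: I = V / Z_total = (-1.652 + j6.576) / (0.1141 - j40.6) = -0.1621 - j0.04023 A.
Step 6 — Convert to polar: |I| = 0.167 A, ∠I = -166.1°.

I = 0.167∠-166.1° A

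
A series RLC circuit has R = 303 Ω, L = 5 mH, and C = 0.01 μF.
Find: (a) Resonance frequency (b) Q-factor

Step 1 — Resonance condition Im(Z)=0 gives ω₀ = 1/√(LC).
Step 2 — ω₀ = 1/√(0.005·1e-08) = 1.414e+05 rad/s.
Step 3 — f₀ = ω₀/(2π) = 2.251e+04 Hz.
Step 4 — Series Q: Q = ω₀L/R = 1.414e+05·0.005/303 = 2.334.

(a) f₀ = 2.251e+04 Hz  (b) Q = 2.334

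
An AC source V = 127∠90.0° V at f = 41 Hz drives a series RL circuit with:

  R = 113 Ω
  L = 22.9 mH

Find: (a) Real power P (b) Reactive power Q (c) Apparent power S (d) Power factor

Step 1 — Angular frequency: ω = 2π·f = 2π·41 = 257.6 rad/s.
Step 2 — Component impedances:
  R: Z = R = 113 Ω
  L: Z = jωL = j·257.6·0.0229 = 0 + j5.899 Ω
Step 3 — Series combination: Z_total = R + L = 113 + j5.899 Ω = 113.2∠3.0° Ω.
Step 4 — Source phasor: V = 127∠90.0° V = 0 + j127 V.
Step 5 — Current: I = V / Z = 0.05851 + j1.121 A = 1.122∠87.0° A.
Step 6 — Complex power: S = V·I* = 142.3 + j7.431 VA.
Step 7 — Real power: P = Re(S) = 142.3 W.
Step 8 — Reactive power: Q = Im(S) = 7.431 VAR.
Step 9 — Apparent power: |S| = 142.5 VA.
Step 10 — Power factor: PF = P/|S| = 0.9986 (lagging).

(a) P = 142.3 W  (b) Q = 7.431 VAR  (c) S = 142.5 VA  (d) PF = 0.9986 (lagging)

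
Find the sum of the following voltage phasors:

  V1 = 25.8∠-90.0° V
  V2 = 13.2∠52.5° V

Step 1 — Convert each phasor to rectangular form:
  V1 = 25.8·(cos(-90.0°) + j·sin(-90.0°)) = 0 - j25.8 V
  V2 = 13.2·(cos(52.5°) + j·sin(52.5°)) = 8.036 + j10.47 V
Step 2 — Sum components: V_total = 8.036 - j15.33 V.
Step 3 — Convert to polar: |V_total| = 17.31 V, ∠V_total = -62.3°.

V_total = 17.31∠-62.3° V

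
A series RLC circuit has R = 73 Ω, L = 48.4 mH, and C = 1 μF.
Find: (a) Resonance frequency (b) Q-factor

Step 1 — Resonance condition Im(Z)=0 gives ω₀ = 1/√(LC).
Step 2 — ω₀ = 1/√(0.0484·1e-06) = 4545 rad/s.
Step 3 — f₀ = ω₀/(2π) = 723.4 Hz.
Step 4 — Series Q: Q = ω₀L/R = 4545·0.0484/73 = 3.014.

(a) f₀ = 723.4 Hz  (b) Q = 3.014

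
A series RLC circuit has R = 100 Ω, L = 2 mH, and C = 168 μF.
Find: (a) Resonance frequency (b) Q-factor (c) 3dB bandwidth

Step 1 — Resonance condition Im(Z)=0 gives ω₀ = 1/√(LC).
Step 2 — ω₀ = 1/√(0.002·0.000168) = 1725 rad/s.
Step 3 — f₀ = ω₀/(2π) = 274.6 Hz.
Step 4 — Series Q: Q = ω₀L/R = 1725·0.002/100 = 0.0345.
Step 5 — 3dB bandwidth: Δω = ω₀/Q = 5e+04 rad/s; BW = Δω/(2π) = 7958 Hz.

(a) f₀ = 274.6 Hz  (b) Q = 0.0345  (c) BW = 7958 Hz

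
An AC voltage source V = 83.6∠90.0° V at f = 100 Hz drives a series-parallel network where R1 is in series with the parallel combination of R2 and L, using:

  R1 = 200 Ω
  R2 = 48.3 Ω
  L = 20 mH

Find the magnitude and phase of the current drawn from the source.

Step 1 — Angular frequency: ω = 2π·f = 2π·100 = 628.3 rad/s.
Step 2 — Component impedances:
  R1: Z = R = 200 Ω
  R2: Z = R = 48.3 Ω
  L: Z = jωL = j·628.3·0.02 = 0 + j12.57 Ω
Step 3 — Parallel branch: R2 || L = 1/(1/R2 + 1/L) = 3.062 + j11.77 Ω.
Step 4 — Series with R1: Z_total = R1 + (R2 || L) = 203.1 + j11.77 Ω = 203.4∠3.3° Ω.
Step 5 — Source phasor: V = 83.6∠90.0° V = 0 + j83.6 V.
Step 6 — Ohm's law: I = V / Z_total = (0 + j83.6) / (203.1 + j11.77) = 0.02378 + j0.4103 A.
Step 7 — Convert to polar: |I| = 0.411 A, ∠I = 86.7°.

I = 0.411∠86.7° A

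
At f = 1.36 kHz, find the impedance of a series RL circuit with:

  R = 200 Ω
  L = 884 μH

Step 1 — Angular frequency: ω = 2π·f = 2π·1360 = 8545 rad/s.
Step 2 — Component impedances:
  R: Z = R = 200 Ω
  L: Z = jωL = j·8545·0.000884 = 0 + j7.554 Ω
Step 3 — Series combination: Z_total = R + L = 200 + j7.554 Ω = 200.1∠2.2° Ω.

Z = 200 + j7.554 Ω = 200.1∠2.2° Ω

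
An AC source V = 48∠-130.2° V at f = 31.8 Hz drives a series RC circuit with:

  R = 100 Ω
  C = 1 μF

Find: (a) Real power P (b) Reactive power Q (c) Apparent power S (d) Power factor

Step 1 — Angular frequency: ω = 2π·f = 2π·31.8 = 199.8 rad/s.
Step 2 — Component impedances:
  R: Z = R = 100 Ω
  C: Z = 1/(jωC) = -j/(ω·C) = 0 - j5005 Ω
Step 3 — Series combination: Z_total = R + C = 100 - j5005 Ω = 5006∠-88.9° Ω.
Step 4 — Source phasor: V = 48∠-130.2° V = -30.98 - j36.66 V.
Step 5 — Current: I = V / Z = 0.007199 - j0.006334 A = 0.009589∠-41.3° A.
Step 6 — Complex power: S = V·I* = 0.009194 - j0.4602 VA.
Step 7 — Real power: P = Re(S) = 0.009194 W.
Step 8 — Reactive power: Q = Im(S) = -0.4602 VAR.
Step 9 — Apparent power: |S| = 0.4603 VA.
Step 10 — Power factor: PF = P/|S| = 0.01998 (leading).

(a) P = 0.009194 W  (b) Q = -0.4602 VAR  (c) S = 0.4603 VA  (d) PF = 0.01998 (leading)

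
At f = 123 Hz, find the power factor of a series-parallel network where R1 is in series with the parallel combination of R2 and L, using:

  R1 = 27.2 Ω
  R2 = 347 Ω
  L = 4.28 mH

Step 1 — Angular frequency: ω = 2π·f = 2π·123 = 772.8 rad/s.
Step 2 — Component impedances:
  R1: Z = R = 27.2 Ω
  R2: Z = R = 347 Ω
  L: Z = jωL = j·772.8·0.00428 = 0 + j3.308 Ω
Step 3 — Parallel branch: R2 || L = 1/(1/R2 + 1/L) = 0.03153 + j3.307 Ω.
Step 4 — Series with R1: Z_total = R1 + (R2 || L) = 27.23 + j3.307 Ω = 27.43∠6.9° Ω.
Step 5 — Power factor: PF = cos(φ) = Re(Z)/|Z| = 27.23/27.43 = 0.9927.
Step 6 — Type: Im(Z) = 3.307 ⇒ lagging (phase φ = 6.9°).

PF = 0.9927 (lagging, φ = 6.9°)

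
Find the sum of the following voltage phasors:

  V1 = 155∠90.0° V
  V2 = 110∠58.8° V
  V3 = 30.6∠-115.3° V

Step 1 — Convert each phasor to rectangular form:
  V1 = 155·(cos(90.0°) + j·sin(90.0°)) = 0 + j155 V
  V2 = 110·(cos(58.8°) + j·sin(58.8°)) = 56.98 + j94.09 V
  V3 = 30.6·(cos(-115.3°) + j·sin(-115.3°)) = -13.08 - j27.66 V
Step 2 — Sum components: V_total = 43.91 + j221.4 V.
Step 3 — Convert to polar: |V_total| = 225.7 V, ∠V_total = 78.8°.

V_total = 225.7∠78.8° V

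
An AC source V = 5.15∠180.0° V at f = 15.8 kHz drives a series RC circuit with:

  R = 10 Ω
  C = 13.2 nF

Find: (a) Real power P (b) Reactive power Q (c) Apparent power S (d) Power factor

Step 1 — Angular frequency: ω = 2π·f = 2π·1.58e+04 = 9.927e+04 rad/s.
Step 2 — Component impedances:
  R: Z = R = 10 Ω
  C: Z = 1/(jωC) = -j/(ω·C) = 0 - j763.1 Ω
Step 3 — Series combination: Z_total = R + C = 10 - j763.1 Ω = 763.2∠-89.2° Ω.
Step 4 — Source phasor: V = 5.15∠180.0° V = -5.15 V.
Step 5 — Current: I = V / Z = -8.842e-05 - j0.006748 A = 0.006748∠-90.8° A.
Step 6 — Complex power: S = V·I* = 0.0004554 - j0.03475 VA.
Step 7 — Real power: P = Re(S) = 0.0004554 W.
Step 8 — Reactive power: Q = Im(S) = -0.03475 VAR.
Step 9 — Apparent power: |S| = 0.03475 VA.
Step 10 — Power factor: PF = P/|S| = 0.0131 (leading).

(a) P = 0.0004554 W  (b) Q = -0.03475 VAR  (c) S = 0.03475 VA  (d) PF = 0.0131 (leading)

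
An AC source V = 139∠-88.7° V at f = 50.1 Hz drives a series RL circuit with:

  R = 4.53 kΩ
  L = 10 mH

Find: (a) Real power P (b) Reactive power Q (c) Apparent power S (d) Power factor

Step 1 — Angular frequency: ω = 2π·f = 2π·50.1 = 314.8 rad/s.
Step 2 — Component impedances:
  R: Z = R = 4530 Ω
  L: Z = jωL = j·314.8·0.01 = 0 + j3.148 Ω
Step 3 — Series combination: Z_total = R + L = 4530 + j3.148 Ω = 4530∠0.0° Ω.
Step 4 — Source phasor: V = 139∠-88.7° V = 3.154 - j139 V.
Step 5 — Current: I = V / Z = 0.0006748 - j0.03068 A = 0.03068∠-88.7° A.
Step 6 — Complex power: S = V·I* = 4.265 + j0.002964 VA.
Step 7 — Real power: P = Re(S) = 4.265 W.
Step 8 — Reactive power: Q = Im(S) = 0.002964 VAR.
Step 9 — Apparent power: |S| = 4.265 VA.
Step 10 — Power factor: PF = P/|S| = 1 (lagging).

(a) P = 4.265 W  (b) Q = 0.002964 VAR  (c) S = 4.265 VA  (d) PF = 1 (lagging)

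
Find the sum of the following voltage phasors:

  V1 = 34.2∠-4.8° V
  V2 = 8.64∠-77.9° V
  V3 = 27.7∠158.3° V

Step 1 — Convert each phasor to rectangular form:
  V1 = 34.2·(cos(-4.8°) + j·sin(-4.8°)) = 34.08 - j2.862 V
  V2 = 8.64·(cos(-77.9°) + j·sin(-77.9°)) = 1.811 - j8.448 V
  V3 = 27.7·(cos(158.3°) + j·sin(158.3°)) = -25.74 + j10.24 V
Step 2 — Sum components: V_total = 10.15 - j1.068 V.
Step 3 — Convert to polar: |V_total| = 10.21 V, ∠V_total = -6.0°.

V_total = 10.21∠-6.0° V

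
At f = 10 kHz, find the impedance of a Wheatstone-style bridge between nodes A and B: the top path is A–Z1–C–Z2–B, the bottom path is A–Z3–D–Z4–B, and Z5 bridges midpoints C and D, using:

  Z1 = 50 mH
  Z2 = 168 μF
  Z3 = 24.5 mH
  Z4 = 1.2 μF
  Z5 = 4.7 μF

Step 1 — Angular frequency: ω = 2π·f = 2π·1e+04 = 6.283e+04 rad/s.
Step 2 — Component impedances:
  Z1: Z = jωL = j·6.283e+04·0.05 = 0 + j3142 Ω
  Z2: Z = 1/(jωC) = -j/(ω·C) = 0 - j0.09474 Ω
  Z3: Z = jωL = j·6.283e+04·0.0245 = 0 + j1539 Ω
  Z4: Z = 1/(jωC) = -j/(ω·C) = 0 - j13.26 Ω
  Z5: Z = 1/(jωC) = -j/(ω·C) = 0 - j3.386 Ω
Step 3 — Bridge requires nodal analysis (the Z5 bridge couples midpoints C and D, so the two paths cannot be reduced to a simple series/parallel combination). Setting node B to ground and injecting 1 A at node A, the 3-node admittance system at A, C, D solves to V_A = Z_AB = 0 + j1032 Ω = 1032∠90.0° Ω.

Z = 0 + j1032 Ω = 1032∠90.0° Ω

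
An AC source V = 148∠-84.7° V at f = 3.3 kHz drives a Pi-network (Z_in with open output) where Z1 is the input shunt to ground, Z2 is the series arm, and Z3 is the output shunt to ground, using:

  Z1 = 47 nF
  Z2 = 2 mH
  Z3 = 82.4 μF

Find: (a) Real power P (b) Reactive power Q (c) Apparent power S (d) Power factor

Step 1 — Angular frequency: ω = 2π·f = 2π·3300 = 2.073e+04 rad/s.
Step 2 — Component impedances:
  Z1: Z = 1/(jωC) = -j/(ω·C) = 0 - j1026 Ω
  Z2: Z = jωL = j·2.073e+04·0.002 = 0 + j41.47 Ω
  Z3: Z = 1/(jωC) = -j/(ω·C) = 0 - j0.5853 Ω
Step 3 — With open output, the series arm Z2 and the output shunt Z3 appear in series to ground: Z2 + Z3 = 0 + j40.88 Ω.
Step 4 — Parallel with input shunt Z1: Z_in = Z1 || (Z2 + Z3) = 0 + j42.58 Ω = 42.58∠90.0° Ω.
Step 5 — Source phasor: V = 148∠-84.7° V = 13.67 - j147.4 V.
Step 6 — Current: I = V / Z = -3.461 - j0.3211 A = 3.476∠-174.7° A.
Step 7 — Complex power: S = V·I* = 0 + j514.4 VA.
Step 8 — Real power: P = Re(S) = 0 W.
Step 9 — Reactive power: Q = Im(S) = 514.4 VAR.
Step 10 — Apparent power: |S| = 514.4 VA.
Step 11 — Power factor: PF = P/|S| = 0 (lagging).

(a) P = 0 W  (b) Q = 514.4 VAR  (c) S = 514.4 VA  (d) PF = 0 (lagging)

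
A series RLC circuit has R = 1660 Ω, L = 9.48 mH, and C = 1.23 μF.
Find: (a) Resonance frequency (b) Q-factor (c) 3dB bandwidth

Step 1 — Resonance condition Im(Z)=0 gives ω₀ = 1/√(LC).
Step 2 — ω₀ = 1/√(0.00948·1.23e-06) = 9261 rad/s.
Step 3 — f₀ = ω₀/(2π) = 1474 Hz.
Step 4 — Series Q: Q = ω₀L/R = 9261·0.00948/1660 = 0.05289.
Step 5 — 3dB bandwidth: Δω = ω₀/Q = 1.751e+05 rad/s; BW = Δω/(2π) = 2.787e+04 Hz.

(a) f₀ = 1474 Hz  (b) Q = 0.05289  (c) BW = 2.787e+04 Hz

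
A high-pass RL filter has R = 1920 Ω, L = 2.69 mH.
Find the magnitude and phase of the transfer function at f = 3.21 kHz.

Step 1 — Angular frequency: ω = 2π·3210 = 2.017e+04 rad/s.
Step 2 — Transfer function: H(jω) = jωL/(R + jωL).
Step 3 — Numerator jωL = j·54.25; denominator R + jωL = 1920 + j54.25.
Step 4 — H = 0.0007979 + j0.02824.
Step 5 — Magnitude: |H| = 0.02825 (-31.0 dB); phase: φ = 88.4°.

|H| = 0.02825 (-31.0 dB), φ = 88.4°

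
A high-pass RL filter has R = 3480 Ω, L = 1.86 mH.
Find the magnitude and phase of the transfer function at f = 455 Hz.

Step 1 — Angular frequency: ω = 2π·455 = 2859 rad/s.
Step 2 — Transfer function: H(jω) = jωL/(R + jωL).
Step 3 — Numerator jωL = j·5.317; denominator R + jωL = 3480 + j5.317.
Step 4 — H = 2.335e-06 + j0.001528.
Step 5 — Magnitude: |H| = 0.001528 (-56.3 dB); phase: φ = 89.9°.

|H| = 0.001528 (-56.3 dB), φ = 89.9°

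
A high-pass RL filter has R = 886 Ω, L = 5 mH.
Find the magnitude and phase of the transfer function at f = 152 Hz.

Step 1 — Angular frequency: ω = 2π·152 = 955 rad/s.
Step 2 — Transfer function: H(jω) = jωL/(R + jωL).
Step 3 — Numerator jωL = j·4.775; denominator R + jωL = 886 + j4.775.
Step 4 — H = 2.905e-05 + j0.005389.
Step 5 — Magnitude: |H| = 0.00539 (-45.4 dB); phase: φ = 89.7°.

|H| = 0.00539 (-45.4 dB), φ = 89.7°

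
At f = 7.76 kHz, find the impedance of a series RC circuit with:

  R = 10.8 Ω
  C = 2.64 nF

Step 1 — Angular frequency: ω = 2π·f = 2π·7760 = 4.876e+04 rad/s.
Step 2 — Component impedances:
  R: Z = R = 10.8 Ω
  C: Z = 1/(jωC) = -j/(ω·C) = 0 - j7769 Ω
Step 3 — Series combination: Z_total = R + C = 10.8 - j7769 Ω = 7769∠-89.9° Ω.

Z = 10.8 - j7769 Ω = 7769∠-89.9° Ω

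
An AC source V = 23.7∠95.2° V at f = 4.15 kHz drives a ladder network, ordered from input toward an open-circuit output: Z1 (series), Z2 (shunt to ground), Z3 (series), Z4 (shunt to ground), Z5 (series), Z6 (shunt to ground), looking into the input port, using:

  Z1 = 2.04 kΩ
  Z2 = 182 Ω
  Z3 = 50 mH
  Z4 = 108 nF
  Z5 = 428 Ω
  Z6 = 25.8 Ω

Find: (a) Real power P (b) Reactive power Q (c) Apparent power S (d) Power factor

Step 1 — Angular frequency: ω = 2π·f = 2π·4150 = 2.608e+04 rad/s.
Step 2 — Component impedances:
  Z1: Z = R = 2040 Ω
  Z2: Z = R = 182 Ω
  Z3: Z = jωL = j·2.608e+04·0.05 = 0 + j1304 Ω
  Z4: Z = 1/(jωC) = -j/(ω·C) = 0 - j355.1 Ω
  Z5: Z = R = 428 Ω
  Z6: Z = R = 25.8 Ω
Step 3 — Ladder network (open output): work backward from the far end, alternating series and parallel combinations. Z_in = 2213 + j27.62 Ω = 2213∠0.7° Ω.
Step 4 — Source phasor: V = 23.7∠95.2° V = -2.148 + j23.6 V.
Step 5 — Current: I = V / Z = -0.0008374 + j0.01068 A = 0.01071∠94.5° A.
Step 6 — Complex power: S = V·I* = 0.2538 + j0.003167 VA.
Step 7 — Real power: P = Re(S) = 0.2538 W.
Step 8 — Reactive power: Q = Im(S) = 0.003167 VAR.
Step 9 — Apparent power: |S| = 0.2538 VA.
Step 10 — Power factor: PF = P/|S| = 0.9999 (lagging).

(a) P = 0.2538 W  (b) Q = 0.003167 VAR  (c) S = 0.2538 VA  (d) PF = 0.9999 (lagging)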